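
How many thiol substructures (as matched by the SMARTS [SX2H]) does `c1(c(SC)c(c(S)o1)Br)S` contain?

2

[SX2H] is the SMARTS for a thiol: an aliphatic sulfur with two connections, one being H.
The molecule carries 2 separate instances of a thiol (-SH) meeting every constraint; each maps to a distinct set of atoms, giving 2 matches.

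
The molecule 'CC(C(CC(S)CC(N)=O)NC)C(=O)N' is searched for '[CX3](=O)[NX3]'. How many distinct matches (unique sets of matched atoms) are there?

2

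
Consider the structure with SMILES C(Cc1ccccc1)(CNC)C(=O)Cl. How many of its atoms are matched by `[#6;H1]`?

The query [#6;H1] means: any carbon bearing exactly one hydrogen.
Check the 14 heavy atoms by environment: 2× C (H2) → no; 1× C (H1) → match; 1× c (aromatic, H0) → no; 5× c (aromatic, H1) → match; 1× N (H1) → no; 1× C (H3) → no; 1× C (H0) → no; 1× O (H0) → no; 1× Cl (H0) → no.
Summing the matching environments: 1 + 5 = 6 matching atoms.

6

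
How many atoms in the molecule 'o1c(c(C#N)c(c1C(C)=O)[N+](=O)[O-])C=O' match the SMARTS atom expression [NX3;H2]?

0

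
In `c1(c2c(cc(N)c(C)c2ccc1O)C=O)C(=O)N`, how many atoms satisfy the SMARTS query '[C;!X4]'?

2

The query [C;!X4] means: aliphatic carbon that does not have four total connections.
Check the 18 heavy atoms by environment: 10× c (aromatic, X3) → no; 2× C (X3) → match; 2× O (X1) → no; 1× O (X2) → no; 2× N (X3) → no; 1× C (X4) → no.
That gives 2 matching atoms.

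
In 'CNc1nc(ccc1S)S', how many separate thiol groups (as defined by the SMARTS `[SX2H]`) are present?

2

[SX2H] is the SMARTS for a thiol: an aliphatic sulfur with two connections, one being H.
The molecule carries 2 separate instances of a thiol (-SH) meeting every constraint; each maps to a distinct set of atoms, giving 2 matches.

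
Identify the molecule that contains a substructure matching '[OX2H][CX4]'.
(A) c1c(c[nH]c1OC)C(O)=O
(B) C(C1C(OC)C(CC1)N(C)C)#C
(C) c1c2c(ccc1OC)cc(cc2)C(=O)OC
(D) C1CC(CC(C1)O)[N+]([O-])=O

D

[OX2H][CX4] describes a hydroxyl oxygen bound to an sp3 (X4) carbon (an aliphatic alcohol).
(A) has a methoxy ether (-OCH3) but the oxygen has H0 (ether), not H1.
(B) has a methoxy ether (-OCH3) but the oxygen has H0 (ether), not H1.
(C) has a methoxy ether (-OCH3) but the oxygen has H0 (ether), not H1.
(D) contains a hydroxyl group (-OH), which satisfies every atom and bond constraint.
So the answer is (D).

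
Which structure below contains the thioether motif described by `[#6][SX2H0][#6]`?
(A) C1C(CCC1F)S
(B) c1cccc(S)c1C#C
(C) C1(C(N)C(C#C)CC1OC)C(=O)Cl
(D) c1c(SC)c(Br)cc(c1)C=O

[#6][SX2H0][#6] describes an aliphatic sulfur bridging two carbons with no H on the sulfur (a thioether).
(A) has a thiol (-SH) but the sulfur has H1, not H0 bridging two carbons.
(B) has a thiol (-SH) but the sulfur has H1, not H0 bridging two carbons.
(C) has a methoxy ether (-OCH3) but the bridging atom is O, not S.
(D) contains a methylthio ether (-SCH3), which satisfies every atom and bond constraint.
So the answer is (D).

D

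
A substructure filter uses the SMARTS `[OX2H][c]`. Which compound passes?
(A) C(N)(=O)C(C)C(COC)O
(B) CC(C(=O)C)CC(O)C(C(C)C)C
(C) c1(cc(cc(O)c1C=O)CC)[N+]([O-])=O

C

[OX2H][c] describes a hydroxyl oxygen attached to an aromatic carbon (a phenol).
(A) has a hydroxyl group (-OH) but the -OH is on an aliphatic carbon, not an aromatic c.
(B) has a hydroxyl group (-OH) but the -OH is on an aliphatic carbon, not an aromatic c.
(C) contains a hydroxyl group (-OH), which satisfies every atom and bond constraint.
So the answer is (C).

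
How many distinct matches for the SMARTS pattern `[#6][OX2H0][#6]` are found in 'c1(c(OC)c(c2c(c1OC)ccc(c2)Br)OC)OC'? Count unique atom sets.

4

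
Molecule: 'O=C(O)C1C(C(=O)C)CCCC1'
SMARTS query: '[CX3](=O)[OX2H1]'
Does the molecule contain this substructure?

Yes

The pattern [CX3](=O)[OX2H1] describes an sp2 carbon double-bonded to O and single-bonded to an -OH oxygen — a carboxylic acid.
The molecule carries a carboxylic acid group (-C(=O)OH), whose atoms satisfy every constraint of the query, so the pattern matches.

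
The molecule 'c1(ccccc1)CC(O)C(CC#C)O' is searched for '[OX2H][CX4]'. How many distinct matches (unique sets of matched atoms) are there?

2

[OX2H][CX4] is the SMARTS for an aliphatic alcohol: a hydroxyl oxygen bound to an sp3 (X4) carbon.
The molecule carries 2 separate instances of a hydroxyl group (-OH) meeting every constraint; each maps to a distinct set of atoms, giving 2 matches.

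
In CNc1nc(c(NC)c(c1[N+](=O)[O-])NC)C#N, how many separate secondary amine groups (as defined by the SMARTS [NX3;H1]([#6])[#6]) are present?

[NX3;H1]([#6])[#6] is the SMARTS for a secondary amine: a trivalent nitrogen with one H, bonded to two carbons.
The molecule carries 3 separate instances of an N-methylamino group (-NHCH3) meeting every constraint; each maps to a distinct set of atoms, giving 3 matches.

3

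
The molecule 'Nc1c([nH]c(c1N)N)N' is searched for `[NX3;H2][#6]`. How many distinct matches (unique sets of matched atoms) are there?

[NX3;H2][#6] is the SMARTS for a primary amine: a trivalent nitrogen with two H attached to carbon.
The molecule carries 4 separate instances of a primary amino group (-NH2) meeting every constraint; each maps to a distinct set of atoms, giving 4 matches.

4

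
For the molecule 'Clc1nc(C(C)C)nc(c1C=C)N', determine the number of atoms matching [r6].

The query [r6] means: r6 matches atoms in a six-membered ring.
Check the 13 heavy atoms by environment: 2× n (aromatic, in 6-ring) → match; 4× c (aromatic, in 6-ring) → match; 5× C (acyclic) → no; 1× N (acyclic) → no; 1× Cl (acyclic) → no.
Summing the matching environments: 2 + 4 = 6 matching atoms.

6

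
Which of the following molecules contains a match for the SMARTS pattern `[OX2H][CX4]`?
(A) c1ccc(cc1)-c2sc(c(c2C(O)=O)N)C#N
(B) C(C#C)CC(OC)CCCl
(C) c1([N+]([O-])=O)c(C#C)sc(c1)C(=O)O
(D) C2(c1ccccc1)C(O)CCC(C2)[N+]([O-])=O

D

[OX2H][CX4] describes a hydroxyl oxygen bound to an sp3 (X4) carbon (an aliphatic alcohol).
(A) has a carboxylic acid group (-C(=O)OH) but the -OH is on a CX3 carbonyl carbon, not a CX4 carbon.
(B) has a methoxy ether (-OCH3) but the oxygen has H0 (ether), not H1.
(C) has a carboxylic acid group (-C(=O)OH) but the -OH is on a CX3 carbonyl carbon, not a CX4 carbon.
(D) contains a hydroxyl group (-OH), which satisfies every atom and bond constraint.
So the answer is (D).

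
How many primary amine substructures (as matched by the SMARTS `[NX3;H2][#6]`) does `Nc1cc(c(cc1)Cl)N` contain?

2

[NX3;H2][#6] is the SMARTS for a primary amine: a trivalent nitrogen with two H attached to carbon.
The molecule carries 2 separate instances of a primary amino group (-NH2) meeting every constraint; each maps to a distinct set of atoms, giving 2 matches.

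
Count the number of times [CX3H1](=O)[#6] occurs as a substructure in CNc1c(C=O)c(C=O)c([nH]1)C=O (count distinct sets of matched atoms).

3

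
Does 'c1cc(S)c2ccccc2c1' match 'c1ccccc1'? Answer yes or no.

The pattern c1ccccc1 describes six aromatic carbons in a ring — a benzene ring.
The required atom environment is present in the molecule, so the pattern matches.

Yes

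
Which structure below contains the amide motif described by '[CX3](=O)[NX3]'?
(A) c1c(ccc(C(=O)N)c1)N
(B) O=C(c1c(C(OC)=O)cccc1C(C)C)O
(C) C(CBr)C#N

A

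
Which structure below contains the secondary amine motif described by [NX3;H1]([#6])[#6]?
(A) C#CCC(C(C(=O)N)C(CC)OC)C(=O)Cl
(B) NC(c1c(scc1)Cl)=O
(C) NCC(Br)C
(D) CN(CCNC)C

[NX3;H1]([#6])[#6] describes a trivalent nitrogen with one H, bonded to two carbons (a secondary amine).
(A) has a primary amide (-C(=O)NH2) but the -C(=O)NH2 nitrogen has H2, not H1.
(B) has a primary amide (-C(=O)NH2) but the -C(=O)NH2 nitrogen has H2, not H1.
(C) has a primary amino group (-NH2) but the nitrogen has H2 and only one carbon neighbour.
(D) contains an N-methylamino group (-NHCH3), which satisfies every atom and bond constraint.
So the answer is (D).

D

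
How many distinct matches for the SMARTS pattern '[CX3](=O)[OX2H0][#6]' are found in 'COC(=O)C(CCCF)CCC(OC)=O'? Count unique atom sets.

[CX3](=O)[OX2H0][#6] is the SMARTS for an ester: a carbonyl carbon bonded to an oxygen that is itself bonded to carbon (no H on that O).
The molecule carries 2 separate instances of a methyl-ester group (-C(=O)OCH3) meeting every constraint; each maps to a distinct set of atoms, giving 2 matches.

2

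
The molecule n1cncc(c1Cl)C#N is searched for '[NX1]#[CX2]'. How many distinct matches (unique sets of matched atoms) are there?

1

[NX1]#[CX2] is the SMARTS for a nitrile: a nitrogen triple-bonded to a two-connected carbon.
Exactly one fragment in the molecule meets all constraints, giving 1 match.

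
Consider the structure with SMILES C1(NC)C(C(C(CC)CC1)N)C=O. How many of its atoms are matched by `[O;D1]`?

1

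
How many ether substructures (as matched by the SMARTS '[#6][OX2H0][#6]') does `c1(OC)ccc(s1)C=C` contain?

[#6][OX2H0][#6] is the SMARTS for an ether: an aliphatic oxygen bridging two carbons with no H on the oxygen.
Exactly one fragment in the molecule meets all constraints, giving 1 match.

1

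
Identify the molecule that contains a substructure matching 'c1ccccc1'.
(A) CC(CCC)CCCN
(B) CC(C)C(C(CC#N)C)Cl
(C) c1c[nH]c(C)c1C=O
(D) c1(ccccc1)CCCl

D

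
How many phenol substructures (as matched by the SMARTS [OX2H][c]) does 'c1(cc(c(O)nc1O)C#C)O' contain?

3

[OX2H][c] is the SMARTS for a phenol: a hydroxyl oxygen attached to an aromatic carbon.
The molecule carries 3 separate instances of a hydroxyl group (-OH) meeting every constraint; each maps to a distinct set of atoms, giving 3 matches.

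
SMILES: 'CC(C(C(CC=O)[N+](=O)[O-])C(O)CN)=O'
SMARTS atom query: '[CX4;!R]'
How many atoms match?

The query [CX4;!R] means: aliphatic carbon with four total connections, not in a ring.
Check the 15 heavy atoms by environment: 6× C (X4, acyclic) → match; 2× C (X3, acyclic) → no; 3× O (X1, acyclic) → no; 1× N (X3, acyclic) → no; 1× N (charge +1, X3, acyclic) → no; 1× O (charge -1, X1, acyclic) → no; 1× O (X2, acyclic) → no.
That gives 6 matching atoms.

6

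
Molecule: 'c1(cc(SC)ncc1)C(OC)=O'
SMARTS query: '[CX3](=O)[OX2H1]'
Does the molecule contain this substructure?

The pattern [CX3](=O)[OX2H1] describes an sp2 carbon double-bonded to O and single-bonded to an -OH oxygen — a carboxylic acid.
The closest candidate here is a methyl-ester group (-C(=O)OCH3), but the singly-bonded O has no H (OX2H0, not OX2H1). No other fragment satisfies the full query, so there is no match.

No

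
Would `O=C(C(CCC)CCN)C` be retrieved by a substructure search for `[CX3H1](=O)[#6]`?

No

The pattern [CX3H1](=O)[#6] describes an sp2 carbon with one H, double-bonded to O and single-bonded to carbon — an aldehyde.
The closest candidate here is an acetyl/ketone group (-C(=O)CH3), but the carbonyl carbon has H0 (two carbon neighbours), not H1. No other fragment satisfies the full query, so there is no match.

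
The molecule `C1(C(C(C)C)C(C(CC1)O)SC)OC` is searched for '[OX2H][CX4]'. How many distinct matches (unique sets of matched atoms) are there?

[OX2H][CX4] is the SMARTS for an aliphatic alcohol: a hydroxyl oxygen bound to an sp3 (X4) carbon.
Exactly one fragment in the molecule meets all constraints, giving 1 match.

1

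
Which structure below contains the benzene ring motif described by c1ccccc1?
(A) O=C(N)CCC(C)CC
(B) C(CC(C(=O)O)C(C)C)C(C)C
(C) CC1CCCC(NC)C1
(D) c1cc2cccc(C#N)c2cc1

D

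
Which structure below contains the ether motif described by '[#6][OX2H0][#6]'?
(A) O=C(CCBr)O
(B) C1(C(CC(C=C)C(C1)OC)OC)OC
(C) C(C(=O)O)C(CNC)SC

B

[#6][OX2H0][#6] describes an aliphatic oxygen bridging two carbons with no H on the oxygen (an ether).
(A) has a carboxylic acid group (-C(=O)OH) but the -OH oxygen has H1; the =O is OX1, not OX2.
(B) contains a methoxy ether (-OCH3), which satisfies every atom and bond constraint.
(C) has a carboxylic acid group (-C(=O)OH) but the -OH oxygen has H1; the =O is OX1, not OX2.
So the answer is (B).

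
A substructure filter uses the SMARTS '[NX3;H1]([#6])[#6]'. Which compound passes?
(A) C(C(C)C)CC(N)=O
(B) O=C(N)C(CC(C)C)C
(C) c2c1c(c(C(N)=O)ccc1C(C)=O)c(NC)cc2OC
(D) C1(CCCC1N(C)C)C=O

C

[NX3;H1]([#6])[#6] describes a trivalent nitrogen with one H, bonded to two carbons (a secondary amine).
(A) has a primary amide (-C(=O)NH2) but the -C(=O)NH2 nitrogen has H2, not H1.
(B) has a primary amide (-C(=O)NH2) but the -C(=O)NH2 nitrogen has H2, not H1.
(C) contains an N-methylamino group (-NHCH3), which satisfies every atom and bond constraint.
(D) has a dimethylamino group (-N(CH3)2) but the nitrogen has H0, not H1.
So the answer is (C).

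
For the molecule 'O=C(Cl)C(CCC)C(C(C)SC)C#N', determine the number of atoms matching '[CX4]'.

8

Check the 14 heavy atoms by environment: 8× C (X4) → match; 1× C (X3) → no; 1× O (X1) → no; 1× Cl (X1) → no; 1× S (X2) → no; 1× C (X2) → no; 1× N (X1) → no.
That gives 8 matching atoms.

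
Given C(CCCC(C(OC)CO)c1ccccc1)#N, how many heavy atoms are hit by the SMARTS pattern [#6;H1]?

7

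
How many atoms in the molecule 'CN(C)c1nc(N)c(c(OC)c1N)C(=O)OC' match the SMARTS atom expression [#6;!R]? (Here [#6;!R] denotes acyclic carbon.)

5

The query [#6;!R] means: carbon not in any ring.
Check the 17 heavy atoms by environment: 1× n (aromatic, in 6-ring) → no; 5× c (aromatic, in 6-ring) → no; 3× O (acyclic) → no; 5× C (acyclic) → match; 3× N (acyclic) → no.
That gives 5 matching atoms.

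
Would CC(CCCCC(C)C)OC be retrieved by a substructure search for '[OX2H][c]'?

No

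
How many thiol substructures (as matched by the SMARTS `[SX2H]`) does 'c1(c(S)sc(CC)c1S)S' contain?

3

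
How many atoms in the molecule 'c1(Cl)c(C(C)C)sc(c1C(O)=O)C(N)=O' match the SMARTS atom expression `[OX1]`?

The query [OX1] means: aliphatic oxygen with one total connection — typically a carbonyl =O or an oxide.
Check the 15 heavy atoms by environment: 1× s (aromatic, X2) → no; 4× c (aromatic, X3) → no; 3× C (X4) → no; 2× C (X3) → no; 2× O (X1) → match; 1× N (X3) → no; 1× Cl (X1) → no; 1× O (X2) → no.
That gives 2 matching atoms.

2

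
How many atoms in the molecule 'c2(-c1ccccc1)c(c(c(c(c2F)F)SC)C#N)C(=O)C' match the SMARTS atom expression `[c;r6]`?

12

The query [c;r6] means: aromatic carbon that belongs to a six-membered ring.
Check the 21 heavy atoms by environment: 12× c (aromatic, in 6-ring) → match; 4× C (acyclic) → no; 1× O (acyclic) → no; 1× S (acyclic) → no; 1× N (acyclic) → no; 2× F (acyclic) → no.
That gives 12 matching atoms.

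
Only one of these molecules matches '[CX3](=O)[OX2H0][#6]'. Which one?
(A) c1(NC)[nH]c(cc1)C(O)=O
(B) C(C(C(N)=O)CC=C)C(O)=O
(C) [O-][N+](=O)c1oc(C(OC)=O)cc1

C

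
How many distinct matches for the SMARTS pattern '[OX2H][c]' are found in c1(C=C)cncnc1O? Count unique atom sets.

1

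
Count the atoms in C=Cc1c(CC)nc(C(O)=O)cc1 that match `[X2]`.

2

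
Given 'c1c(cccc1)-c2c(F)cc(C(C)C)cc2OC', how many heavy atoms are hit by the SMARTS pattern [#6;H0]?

5

Check the 18 heavy atoms by environment: 5× c (aromatic, H0) → match; 7× c (aromatic, H1) → no; 1× F (H0) → no; 1× O (H0) → no; 3× C (H3) → no; 1× C (H1) → no.
That gives 5 matching atoms.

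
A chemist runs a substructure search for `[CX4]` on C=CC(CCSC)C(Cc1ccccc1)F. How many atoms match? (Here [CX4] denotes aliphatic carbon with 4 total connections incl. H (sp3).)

6

The query [CX4] means: C with X4: aliphatic carbon with exactly 4 total connections (bonds + H).
Check the 16 heavy atoms by environment: 6× C (X4) → match; 2× C (X3) → no; 6× c (aromatic, X3) → no; 1× S (X2) → no; 1× F (X1) → no.
That gives 6 matching atoms.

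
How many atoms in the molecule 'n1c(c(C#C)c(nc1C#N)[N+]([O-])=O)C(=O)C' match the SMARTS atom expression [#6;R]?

4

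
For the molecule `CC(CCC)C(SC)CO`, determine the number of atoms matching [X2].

The query [X2] means: any atom with exactly two total connections (bonds + H).
Check the 10 heavy atoms by environment: 8× C (X4) → no; 1× S (X2) → match; 1× O (X2) → match.
Summing the matching environments: 1 + 1 = 2 matching atoms.

2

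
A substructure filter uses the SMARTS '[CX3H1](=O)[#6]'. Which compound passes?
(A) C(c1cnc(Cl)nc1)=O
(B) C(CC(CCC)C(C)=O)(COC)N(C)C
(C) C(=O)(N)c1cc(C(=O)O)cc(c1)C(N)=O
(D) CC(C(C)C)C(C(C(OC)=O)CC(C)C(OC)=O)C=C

A

[CX3H1](=O)[#6] describes an sp2 carbon with one H, double-bonded to O and single-bonded to carbon (an aldehyde).
(A) contains an aldehyde (-CHO), which satisfies every atom and bond constraint.
(B) has an acetyl/ketone group (-C(=O)CH3) but the carbonyl carbon has H0 (two carbon neighbours), not H1.
(C) has a carboxylic acid group (-C(=O)OH) but the carbonyl carbon has H0 and is bonded to O, not H1.
(D) has a methyl-ester group (-C(=O)OCH3) but the carbonyl carbon has H0, not H1.
So the answer is (A).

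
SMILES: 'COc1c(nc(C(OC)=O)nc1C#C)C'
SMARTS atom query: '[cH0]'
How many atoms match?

Check the 15 heavy atoms by environment: 2× n (aromatic, H0) → no; 4× c (aromatic, H0) → match; 3× C (H3) → no; 2× C (H0) → no; 3× O (H0) → no; 1× C (H1) → no.
That gives 4 matching atoms.

4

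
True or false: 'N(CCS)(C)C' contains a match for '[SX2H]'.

True

The pattern [SX2H] describes an aliphatic sulfur with two connections, one being H — a thiol.
The molecule carries a thiol (-SH), whose atoms satisfy every constraint of the query, so the pattern matches.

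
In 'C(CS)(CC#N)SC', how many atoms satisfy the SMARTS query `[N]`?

The query [N] means: uppercase N matches aliphatic (non-aromatic) nitrogen only.
Check the 8 heavy atoms by environment: 5× C → no; 1× N → match; 2× S → no.
That gives 1 matching atom.

1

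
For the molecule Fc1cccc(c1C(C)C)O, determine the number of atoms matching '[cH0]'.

3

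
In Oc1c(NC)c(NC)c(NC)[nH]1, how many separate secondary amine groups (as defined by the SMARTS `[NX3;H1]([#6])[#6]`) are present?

[NX3;H1]([#6])[#6] is the SMARTS for a secondary amine: a trivalent nitrogen with one H, bonded to two carbons.
The molecule carries 3 separate instances of an N-methylamino group (-NHCH3) meeting every constraint; each maps to a distinct set of atoms, giving 3 matches.

3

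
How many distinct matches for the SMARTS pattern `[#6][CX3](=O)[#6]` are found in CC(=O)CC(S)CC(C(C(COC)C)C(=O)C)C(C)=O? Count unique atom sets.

3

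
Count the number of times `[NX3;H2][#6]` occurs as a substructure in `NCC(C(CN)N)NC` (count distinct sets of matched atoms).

3

[NX3;H2][#6] is the SMARTS for a primary amine: a trivalent nitrogen with two H attached to carbon.
The molecule carries 3 separate instances of a primary amino group (-NH2) meeting every constraint; each maps to a distinct set of atoms, giving 3 matches.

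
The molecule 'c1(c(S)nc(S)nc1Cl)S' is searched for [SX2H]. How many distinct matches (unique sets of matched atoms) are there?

3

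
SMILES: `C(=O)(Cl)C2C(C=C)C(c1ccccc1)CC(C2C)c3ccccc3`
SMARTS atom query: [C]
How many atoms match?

10

The query [C] means: uppercase C matches aliphatic (non-aromatic) carbon only.
Check the 24 heavy atoms by environment: 10× C → match; 12× c (aromatic) → no; 1× O → no; 1× Cl → no.
That gives 10 matching atoms.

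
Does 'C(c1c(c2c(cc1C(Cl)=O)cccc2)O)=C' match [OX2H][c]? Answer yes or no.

Yes

The pattern [OX2H][c] describes a hydroxyl oxygen attached to an aromatic carbon — a phenol.
The molecule carries a hydroxyl group (-OH), whose atoms satisfy every constraint of the query, so the pattern matches.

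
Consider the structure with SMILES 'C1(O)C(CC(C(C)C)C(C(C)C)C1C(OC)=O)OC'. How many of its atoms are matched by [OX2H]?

1

Check the 19 heavy atoms by environment: 7× C (H1, X4) → no; 1× C (H2, X4) → no; 6× C (H3, X4) → no; 1× O (H1, X2) → match; 2× O (H0, X2) → no; 1× C (H0, X3) → no; 1× O (H0, X1) → no.
That gives 1 matching atom.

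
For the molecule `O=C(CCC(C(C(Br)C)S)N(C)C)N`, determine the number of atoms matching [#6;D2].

2

The query [#6;D2] means: any carbon bonded to exactly two heavy atoms.
Check the 14 heavy atoms by environment: 3× C (D1) → no; 4× C (D3) → no; 2× C (D2) → match; 1× N (D3) → no; 1× Br (D1) → no; 1× O (D1) → no; 1× N (D1) → no; 1× S (D1) → no.
That gives 2 matching atoms.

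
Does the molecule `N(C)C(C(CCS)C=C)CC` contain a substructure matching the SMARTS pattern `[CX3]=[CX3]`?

The pattern [CX3]=[CX3] describes a non-aromatic C=C double bond between two sp2 carbons — an alkene.
The molecule carries a vinyl group (-CH=CH2), whose atoms satisfy every constraint of the query, so the pattern matches.

Yes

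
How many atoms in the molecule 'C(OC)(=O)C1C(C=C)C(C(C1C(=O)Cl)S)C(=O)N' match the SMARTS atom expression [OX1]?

3

The query [OX1] means: aliphatic oxygen with one total connection — typically a carbonyl =O or an oxide.
Check the 18 heavy atoms by environment: 6× C (X4) → no; 1× S (X2) → no; 5× C (X3) → no; 3× O (X1) → match; 1× O (X2) → no; 1× N (X3) → no; 1× Cl (X1) → no.
That gives 3 matching atoms.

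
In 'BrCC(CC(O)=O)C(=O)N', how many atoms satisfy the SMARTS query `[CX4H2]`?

The query [CX4H2] means: sp3 carbon (X4) with exactly two hydrogens.
Check the 10 heavy atoms by environment: 2× C (H2, X4) → match; 1× C (H1, X4) → no; 1× Br (H0, X1) → no; 2× C (H0, X3) → no; 2× O (H0, X1) → no; 1× O (H1, X2) → no; 1× N (H2, X3) → no.
That gives 2 matching atoms.

2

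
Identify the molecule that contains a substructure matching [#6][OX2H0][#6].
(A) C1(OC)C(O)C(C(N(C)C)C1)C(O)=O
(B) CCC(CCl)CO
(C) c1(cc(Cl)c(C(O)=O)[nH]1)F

A

[#6][OX2H0][#6] describes an aliphatic oxygen bridging two carbons with no H on the oxygen (an ether).
(A) contains a methoxy ether (-OCH3), which satisfies every atom and bond constraint.
(B) has a hydroxyl group (-OH) but the oxygen has H1, not H0 bridging two carbons.
(C) has a carboxylic acid group (-C(=O)OH) but the -OH oxygen has H1; the =O is OX1, not OX2.
So the answer is (A).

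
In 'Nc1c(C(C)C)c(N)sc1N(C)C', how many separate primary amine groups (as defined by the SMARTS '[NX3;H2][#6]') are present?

[NX3;H2][#6] is the SMARTS for a primary amine: a trivalent nitrogen with two H attached to carbon.
The molecule carries 2 separate instances of a primary amino group (-NH2) meeting every constraint; each maps to a distinct set of atoms, giving 2 matches.

2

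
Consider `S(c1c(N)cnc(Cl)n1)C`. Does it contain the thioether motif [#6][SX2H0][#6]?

Yes

The pattern [#6][SX2H0][#6] describes an aliphatic sulfur bridging two carbons with no H on the sulfur — a thioether.
The molecule carries a methylthio ether (-SCH3), whose atoms satisfy every constraint of the query, so the pattern matches.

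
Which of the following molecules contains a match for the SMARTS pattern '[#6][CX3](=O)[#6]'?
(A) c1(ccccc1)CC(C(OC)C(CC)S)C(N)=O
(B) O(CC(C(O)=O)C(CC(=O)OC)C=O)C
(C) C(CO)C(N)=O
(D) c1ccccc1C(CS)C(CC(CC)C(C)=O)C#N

D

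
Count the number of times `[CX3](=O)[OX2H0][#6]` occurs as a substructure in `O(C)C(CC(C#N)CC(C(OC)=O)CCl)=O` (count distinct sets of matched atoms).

2

[CX3](=O)[OX2H0][#6] is the SMARTS for an ester: a carbonyl carbon bonded to an oxygen that is itself bonded to carbon (no H on that O).
The molecule carries 2 separate instances of a methyl-ester group (-C(=O)OCH3) meeting every constraint; each maps to a distinct set of atoms, giving 2 matches.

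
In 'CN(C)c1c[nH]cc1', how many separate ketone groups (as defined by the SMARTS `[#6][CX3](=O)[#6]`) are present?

0

[#6][CX3](=O)[#6] is the SMARTS for a ketone: a carbonyl carbon (no H) flanked by two carbons.
No fragment in the molecule satisfies every constraint, giving 0 matches.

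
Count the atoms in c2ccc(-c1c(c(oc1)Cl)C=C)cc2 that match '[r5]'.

5

The query [r5] means: r5 matches atoms in a five-membered ring.
Check the 14 heavy atoms by environment: 1× o (aromatic, in 5-ring) → match; 4× c (aromatic, in 5-ring) → match; 6× c (aromatic, in 6-ring) → no; 2× C (acyclic) → no; 1× Cl (acyclic) → no.
Summing the matching environments: 1 + 4 = 5 matching atoms.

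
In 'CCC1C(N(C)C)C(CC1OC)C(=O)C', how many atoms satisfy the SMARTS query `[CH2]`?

2

The query [CH2] means: aliphatic carbon with exactly two hydrogens.
Check the 15 heavy atoms by environment: 4× C (H1) → no; 2× C (H2) → match; 2× O (H0) → no; 5× C (H3) → no; 1× C (H0) → no; 1× N (H0) → no.
That gives 2 matching atoms.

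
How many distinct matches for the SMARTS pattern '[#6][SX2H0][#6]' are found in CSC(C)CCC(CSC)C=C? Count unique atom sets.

2

[#6][SX2H0][#6] is the SMARTS for a thioether: an aliphatic sulfur bridging two carbons with no H on the sulfur.
The molecule carries 2 separate instances of a methylthio ether (-SCH3) meeting every constraint; each maps to a distinct set of atoms, giving 2 matches.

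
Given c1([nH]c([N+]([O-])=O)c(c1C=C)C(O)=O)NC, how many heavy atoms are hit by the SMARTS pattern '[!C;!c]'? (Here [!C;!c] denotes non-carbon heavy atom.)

7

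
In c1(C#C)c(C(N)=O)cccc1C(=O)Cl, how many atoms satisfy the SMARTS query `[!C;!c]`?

4

The query [!C;!c] means: neither aliphatic nor aromatic carbon — same as [!#6].
Check the 14 heavy atoms by environment: 6× c (aromatic) → no; 4× C → no; 2× O → match; 1× Cl → match; 1× N → match.
Summing the matching environments: 2 + 1 + 1 = 4 matching atoms.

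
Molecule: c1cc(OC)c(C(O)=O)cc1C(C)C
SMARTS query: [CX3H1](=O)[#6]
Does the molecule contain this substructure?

The pattern [CX3H1](=O)[#6] describes an sp2 carbon with one H, double-bonded to O and single-bonded to carbon — an aldehyde.
The closest candidate here is a carboxylic acid group (-C(=O)OH), but the carbonyl carbon has H0 and is bonded to O, not H1. No other fragment satisfies the full query, so there is no match.

No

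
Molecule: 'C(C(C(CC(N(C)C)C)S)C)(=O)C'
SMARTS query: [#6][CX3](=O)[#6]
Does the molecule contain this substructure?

Yes

The pattern [#6][CX3](=O)[#6] describes a carbonyl carbon (no H) flanked by two carbons — a ketone.
The molecule carries an acetyl/ketone group (-C(=O)CH3), whose atoms satisfy every constraint of the query, so the pattern matches.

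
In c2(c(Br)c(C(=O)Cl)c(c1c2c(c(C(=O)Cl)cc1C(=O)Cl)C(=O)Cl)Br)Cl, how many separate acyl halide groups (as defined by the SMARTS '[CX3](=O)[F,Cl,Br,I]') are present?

4

[CX3](=O)[F,Cl,Br,I] is the SMARTS for an acyl halide: a carbonyl carbon bonded to a halogen.
The molecule carries 4 separate instances of an acyl chloride (-C(=O)Cl) meeting every constraint; each maps to a distinct set of atoms, giving 4 matches.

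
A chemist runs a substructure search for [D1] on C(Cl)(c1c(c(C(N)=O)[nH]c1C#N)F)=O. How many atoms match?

The query [D1] means: atom with exactly one heavy-atom neighbour (degree 1).
Check the 14 heavy atoms by environment: 1× n (aromatic, D2) → no; 4× c (aromatic, D3) → no; 1× C (D2) → no; 2× N (D1) → match; 2× C (D3) → no; 2× O (D1) → match; 1× Cl (D1) → match; 1× F (D1) → match.
Summing the matching environments: 2 + 2 + 1 + 1 = 6 matching atoms.

6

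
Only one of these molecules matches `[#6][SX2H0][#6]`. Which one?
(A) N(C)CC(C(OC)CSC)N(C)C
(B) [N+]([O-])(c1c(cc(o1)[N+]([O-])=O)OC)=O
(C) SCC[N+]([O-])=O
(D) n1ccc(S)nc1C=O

A

[#6][SX2H0][#6] describes an aliphatic sulfur bridging two carbons with no H on the sulfur (a thioether).
(A) contains a methylthio ether (-SCH3), which satisfies every atom and bond constraint.
(B) has a methoxy ether (-OCH3) but the bridging atom is O, not S.
(C) has a thiol (-SH) but the sulfur has H1, not H0 bridging two carbons.
(D) has a thiol (-SH) but the sulfur has H1, not H0 bridging two carbons.
So the answer is (A).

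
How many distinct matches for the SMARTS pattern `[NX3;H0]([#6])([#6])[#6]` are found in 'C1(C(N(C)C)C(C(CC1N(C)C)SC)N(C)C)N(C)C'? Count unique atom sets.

4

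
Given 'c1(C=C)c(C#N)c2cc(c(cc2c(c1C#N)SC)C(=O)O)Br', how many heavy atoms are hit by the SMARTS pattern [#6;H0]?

11

The query [#6;H0] means: any carbon with no attached hydrogen.
Check the 22 heavy atoms by environment: 8× c (aromatic, H0) → match; 2× c (aromatic, H1) → no; 1× Br (H0) → no; 3× C (H0) → match; 2× N (H0) → no; 1× S (H0) → no; 1× C (H3) → no; 1× O (H0) → no; 1× O (H1) → no; 1× C (H1) → no; 1× C (H2) → no.
Summing the matching environments: 8 + 3 = 11 matching atoms.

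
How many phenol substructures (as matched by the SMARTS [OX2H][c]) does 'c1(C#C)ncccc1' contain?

0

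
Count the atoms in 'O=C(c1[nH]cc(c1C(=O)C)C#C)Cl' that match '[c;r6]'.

The query [c;r6] means: aromatic carbon that belongs to a six-membered ring.
Check the 13 heavy atoms by environment: 1× n (aromatic, in 5-ring) → no; 4× c (aromatic, in 5-ring) → no; 5× C (acyclic) → no; 2× O (acyclic) → no; 1× Cl (acyclic) → no.
No environment satisfies the query, so 0 matching atoms.

0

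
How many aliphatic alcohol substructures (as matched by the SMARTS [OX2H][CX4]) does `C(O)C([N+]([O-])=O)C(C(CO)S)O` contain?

3

[OX2H][CX4] is the SMARTS for an aliphatic alcohol: a hydroxyl oxygen bound to an sp3 (X4) carbon.
The molecule carries 3 separate instances of a hydroxyl group (-OH) meeting every constraint; each maps to a distinct set of atoms, giving 3 matches.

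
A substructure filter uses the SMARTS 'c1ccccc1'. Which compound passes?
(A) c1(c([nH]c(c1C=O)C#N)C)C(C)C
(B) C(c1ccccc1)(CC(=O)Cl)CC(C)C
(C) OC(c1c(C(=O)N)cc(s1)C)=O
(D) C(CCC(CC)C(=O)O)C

c1ccccc1 describes six aromatic carbons in a ring (a benzene ring).
(A) has a methyl group (-CH3) but no six-membered all-carbon aromatic ring is present.
(B) contains a phenyl ring, which satisfies every atom and bond constraint.
(C) has a methyl group (-CH3) but no six-membered all-carbon aromatic ring is present.
(D) has a methyl group (-CH3) but no six-membered all-carbon aromatic ring is present.
So the answer is (B).

B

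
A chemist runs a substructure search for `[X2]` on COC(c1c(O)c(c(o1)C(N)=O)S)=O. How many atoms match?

4

The query [X2] means: any atom with exactly two total connections (bonds + H).
Check the 14 heavy atoms by environment: 1× o (aromatic, X2) → match; 4× c (aromatic, X3) → no; 2× O (X2) → match; 2× C (X3) → no; 2× O (X1) → no; 1× C (X4) → no; 1× S (X2) → match; 1× N (X3) → no.
Summing the matching environments: 1 + 2 + 1 = 4 matching atoms.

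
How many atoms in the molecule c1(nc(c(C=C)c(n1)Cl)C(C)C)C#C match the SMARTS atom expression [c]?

The query [c] means: lowercase c matches aromatic carbon only.
Check the 14 heavy atoms by environment: 2× n (aromatic) → no; 4× c (aromatic) → match; 7× C → no; 1× Cl → no.
That gives 4 matching atoms.

4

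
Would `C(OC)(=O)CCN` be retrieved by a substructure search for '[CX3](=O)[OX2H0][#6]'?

Yes

The pattern [CX3](=O)[OX2H0][#6] describes a carbonyl carbon bonded to an oxygen that is itself bonded to carbon (no H on that O) — an ester.
The molecule carries a methyl-ester group (-C(=O)OCH3), whose atoms satisfy every constraint of the query, so the pattern matches.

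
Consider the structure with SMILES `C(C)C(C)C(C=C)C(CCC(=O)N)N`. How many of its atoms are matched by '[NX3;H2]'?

2

The query [NX3;H2] means: aliphatic N with 3 total connections, two of them H — an -NH2 nitrogen (amine or amide).
Check the 14 heavy atoms by environment: 3× C (H2, X4) → no; 3× C (H1, X4) → no; 2× C (H3, X4) → no; 1× C (H0, X3) → no; 1× O (H0, X1) → no; 2× N (H2, X3) → match; 1× C (H1, X3) → no; 1× C (H2, X3) → no.
That gives 2 matching atoms.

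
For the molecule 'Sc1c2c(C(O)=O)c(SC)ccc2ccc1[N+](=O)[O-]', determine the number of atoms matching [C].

The query [C] means: uppercase C matches aliphatic (non-aromatic) carbon only.
Check the 19 heavy atoms by environment: 10× c (aromatic) → no; 2× S → no; 2× C → match; 3× O → no; 1× N (charge +1) → no; 1× O (charge -1) → no.
That gives 2 matching atoms.

2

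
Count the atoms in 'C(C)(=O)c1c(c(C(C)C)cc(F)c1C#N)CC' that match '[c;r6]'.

6

The query [c;r6] means: aromatic carbon that belongs to a six-membered ring.
Check the 17 heavy atoms by environment: 6× c (aromatic, in 6-ring) → match; 8× C (acyclic) → no; 1× O (acyclic) → no; 1× F (acyclic) → no; 1× N (acyclic) → no.
That gives 6 matching atoms.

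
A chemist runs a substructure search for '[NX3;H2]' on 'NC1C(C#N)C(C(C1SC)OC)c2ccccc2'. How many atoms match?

1

The query [NX3;H2] means: aliphatic N with 3 total connections, two of them H — an -NH2 nitrogen (amine or amide).
Check the 18 heavy atoms by environment: 5× C (H1, X4) → no; 1× N (H2, X3) → match; 1× O (H0, X2) → no; 2× C (H3, X4) → no; 1× c (aromatic, H0, X3) → no; 5× c (aromatic, H1, X3) → no; 1× C (H0, X2) → no; 1× N (H0, X1) → no; 1× S (H0, X2) → no.
That gives 1 matching atom.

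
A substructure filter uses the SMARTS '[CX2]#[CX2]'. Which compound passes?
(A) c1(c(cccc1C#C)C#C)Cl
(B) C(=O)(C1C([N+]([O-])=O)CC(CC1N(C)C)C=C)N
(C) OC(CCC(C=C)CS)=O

[CX2]#[CX2] describes a carbon-carbon triple bond (an alkyne).
(A) contains an ethynyl group (-C#CH), which satisfies every atom and bond constraint.
(B) has a vinyl group (-CH=CH2) but the C=C is a double bond; both carbons are CX3, not CX2.
(C) has a vinyl group (-CH=CH2) but the C=C is a double bond; both carbons are CX3, not CX2.
So the answer is (A).

A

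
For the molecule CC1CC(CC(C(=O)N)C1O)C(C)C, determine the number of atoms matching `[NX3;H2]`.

1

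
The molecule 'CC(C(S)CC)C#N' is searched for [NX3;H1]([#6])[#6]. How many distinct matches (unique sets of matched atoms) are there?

0

[NX3;H1]([#6])[#6] is the SMARTS for a secondary amine: a trivalent nitrogen with one H, bonded to two carbons.
No fragment in the molecule satisfies every constraint, giving 0 matches.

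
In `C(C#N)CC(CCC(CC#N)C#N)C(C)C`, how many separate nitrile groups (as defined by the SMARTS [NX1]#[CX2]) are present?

3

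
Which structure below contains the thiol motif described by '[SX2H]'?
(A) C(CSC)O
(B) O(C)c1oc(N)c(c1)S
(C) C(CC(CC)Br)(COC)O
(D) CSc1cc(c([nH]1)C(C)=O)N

B

[SX2H] describes an aliphatic sulfur with two connections, one being H (a thiol).
(A) has a methylthio ether (-SCH3) but the sulfur has H0 (bonded to two carbons), not H1.
(B) contains a thiol (-SH), which satisfies every atom and bond constraint.
(C) has a hydroxyl group (-OH) but it is an -OH, not an -SH.
(D) has a methylthio ether (-SCH3) but the sulfur has H0 (bonded to two carbons), not H1.
So the answer is (B).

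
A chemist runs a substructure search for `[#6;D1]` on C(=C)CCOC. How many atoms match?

The query [#6;D1] means: carbon bonded to exactly one heavy atom.
Check the 6 heavy atoms by environment: 3× C (D2) → no; 1× O (D2) → no; 2× C (D1) → match.
That gives 2 matching atoms.

2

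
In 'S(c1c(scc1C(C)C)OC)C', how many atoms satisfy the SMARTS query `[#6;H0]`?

3

The query [#6;H0] means: any carbon with no attached hydrogen.
Check the 12 heavy atoms by environment: 1× s (aromatic, H0) → no; 1× c (aromatic, H1) → no; 3× c (aromatic, H0) → match; 1× S (H0) → no; 4× C (H3) → no; 1× C (H1) → no; 1× O (H0) → no.
That gives 3 matching atoms.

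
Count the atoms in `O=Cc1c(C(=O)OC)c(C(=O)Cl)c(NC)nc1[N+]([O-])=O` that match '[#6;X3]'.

8

The query [#6;X3] means: any carbon (aromatic or not) with three total connections.
Check the 20 heavy atoms by environment: 1× n (aromatic, X2) → no; 5× c (aromatic, X3) → match; 3× C (X3) → match; 4× O (X1) → no; 1× O (X2) → no; 2× C (X4) → no; 1× N (charge +1, X3) → no; 1× O (charge -1, X1) → no; 1× N (X3) → no; 1× Cl (X1) → no.
Summing the matching environments: 5 + 3 = 8 matching atoms.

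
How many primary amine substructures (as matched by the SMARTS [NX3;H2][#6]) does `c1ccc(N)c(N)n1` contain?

2

[NX3;H2][#6] is the SMARTS for a primary amine: a trivalent nitrogen with two H attached to carbon.
The molecule carries 2 separate instances of a primary amino group (-NH2) meeting every constraint; each maps to a distinct set of atoms, giving 2 matches.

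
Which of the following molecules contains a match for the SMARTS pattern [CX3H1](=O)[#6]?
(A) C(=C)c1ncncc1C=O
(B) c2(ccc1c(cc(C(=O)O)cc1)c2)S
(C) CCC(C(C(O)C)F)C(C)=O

A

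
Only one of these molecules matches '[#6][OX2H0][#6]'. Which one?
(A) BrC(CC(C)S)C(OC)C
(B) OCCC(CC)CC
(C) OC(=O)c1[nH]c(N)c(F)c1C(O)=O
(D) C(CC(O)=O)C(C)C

[#6][OX2H0][#6] describes an aliphatic oxygen bridging two carbons with no H on the oxygen (an ether).
(A) contains a methoxy ether (-OCH3), which satisfies every atom and bond constraint.
(B) has a hydroxyl group (-OH) but the oxygen has H1, not H0 bridging two carbons.
(C) has a carboxylic acid group (-C(=O)OH) but the -OH oxygen has H1; the =O is OX1, not OX2.
(D) has a carboxylic acid group (-C(=O)OH) but the -OH oxygen has H1; the =O is OX1, not OX2.
So the answer is (A).

A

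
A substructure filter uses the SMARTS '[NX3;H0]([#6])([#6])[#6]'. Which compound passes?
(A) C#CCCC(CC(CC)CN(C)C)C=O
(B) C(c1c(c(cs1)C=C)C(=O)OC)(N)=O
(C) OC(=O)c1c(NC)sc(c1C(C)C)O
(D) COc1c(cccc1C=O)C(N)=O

[NX3;H0]([#6])([#6])[#6] describes a trivalent nitrogen with no H, bonded to three carbons (a tertiary amine).
(A) contains a dimethylamino group (-N(CH3)2), which satisfies every atom and bond constraint.
(B) has a primary amide (-C(=O)NH2) but the amide nitrogen has H2 and only one carbon neighbour.
(C) has an N-methylamino group (-NHCH3) but the nitrogen still has one H (H1), not H0.
(D) has a primary amide (-C(=O)NH2) but the amide nitrogen has H2 and only one carbon neighbour.
So the answer is (A).

A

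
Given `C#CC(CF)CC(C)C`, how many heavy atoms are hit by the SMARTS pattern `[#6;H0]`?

1

The query [#6;H0] means: any carbon with no attached hydrogen.
Check the 9 heavy atoms by environment: 2× C (H2) → no; 3× C (H1) → no; 1× C (H0) → match; 2× C (H3) → no; 1× F (H0) → no.
That gives 1 matching atom.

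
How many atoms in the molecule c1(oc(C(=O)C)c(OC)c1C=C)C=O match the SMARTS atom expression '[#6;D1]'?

The query [#6;D1] means: carbon bonded to exactly one heavy atom.
Check the 14 heavy atoms by environment: 1× o (aromatic, D2) → no; 4× c (aromatic, D3) → no; 1× O (D2) → no; 3× C (D1) → match; 2× C (D2) → no; 2× O (D1) → no; 1× C (D3) → no.
That gives 3 matching atoms.

3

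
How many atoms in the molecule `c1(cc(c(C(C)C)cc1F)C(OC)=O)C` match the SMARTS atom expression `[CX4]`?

5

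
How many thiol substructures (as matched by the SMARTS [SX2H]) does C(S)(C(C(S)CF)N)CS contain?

3

[SX2H] is the SMARTS for a thiol: an aliphatic sulfur with two connections, one being H.
The molecule carries 3 separate instances of a thiol (-SH) meeting every constraint; each maps to a distinct set of atoms, giving 3 matches.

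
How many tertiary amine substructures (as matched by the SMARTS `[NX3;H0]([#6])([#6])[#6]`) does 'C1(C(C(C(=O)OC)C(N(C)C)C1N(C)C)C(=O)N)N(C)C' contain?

3

[NX3;H0]([#6])([#6])[#6] is the SMARTS for a tertiary amine: a trivalent nitrogen with no H, bonded to three carbons.
The molecule carries 3 separate instances of a dimethylamino group (-N(CH3)2) meeting every constraint; each maps to a distinct set of atoms, giving 3 matches.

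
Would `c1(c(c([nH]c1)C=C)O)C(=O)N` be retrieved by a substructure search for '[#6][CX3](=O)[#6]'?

The pattern [#6][CX3](=O)[#6] describes a carbonyl carbon (no H) flanked by two carbons — a ketone.
The closest candidate here is a primary amide (-C(=O)NH2), but one neighbour of the carbonyl carbon is N, not C. No other fragment satisfies the full query, so there is no match.

No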